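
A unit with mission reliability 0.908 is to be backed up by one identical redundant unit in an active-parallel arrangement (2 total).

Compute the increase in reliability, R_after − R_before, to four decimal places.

0.0835

R_before = 0.908
R_after = 1 − (1 − 0.908)^2 = 0.9915
ΔR = 0.9915 − 0.908 = 0.0835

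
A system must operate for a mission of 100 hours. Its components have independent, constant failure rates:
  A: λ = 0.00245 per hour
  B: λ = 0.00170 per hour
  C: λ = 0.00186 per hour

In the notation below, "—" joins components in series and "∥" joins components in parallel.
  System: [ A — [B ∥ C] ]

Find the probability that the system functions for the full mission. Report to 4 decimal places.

R(A) = exp(−0.00245 × 100) = 0.782705
R(B) = exp(−0.00170 × 100) = 0.843665
R(C) = exp(−0.00186 × 100) = 0.830274
Parallel (B and C): 1 − (1 − 0.843665)(1 − 0.830274) = 0.973466
Series (A and [0.973466]): 0.782705 × 0.973466 = 0.7619

0.7619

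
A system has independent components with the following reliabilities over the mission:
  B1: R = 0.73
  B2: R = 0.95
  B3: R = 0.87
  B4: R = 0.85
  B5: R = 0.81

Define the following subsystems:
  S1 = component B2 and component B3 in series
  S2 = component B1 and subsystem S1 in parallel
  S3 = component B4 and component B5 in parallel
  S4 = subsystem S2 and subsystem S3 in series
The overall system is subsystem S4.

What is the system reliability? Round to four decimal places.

Series (B2 and B3): 0.950000 × 0.870000 = 0.826500
Parallel (B1 and [0.826500]): 1 − (1 − 0.730000)(1 − 0.826500) = 0.953155
Parallel (B4 and B5): 1 − (1 − 0.850000)(1 − 0.810000) = 0.971500
Series ([0.953155] and [0.971500]): 0.953155 × 0.971500 = 0.9260

0.9260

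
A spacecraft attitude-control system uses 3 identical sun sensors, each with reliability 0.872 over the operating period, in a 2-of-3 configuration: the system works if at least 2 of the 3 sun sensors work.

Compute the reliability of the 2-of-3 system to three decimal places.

0.955

R = Σ_{i=2}^{3} C(3,i) p^i (1−p)^{3−i} with p = 0.872
C(3,2)·0.872^2·0.128^1 = 0.29199
C(3,3)·0.872^3·0.128^0 = 0.66305
Sum = 0.955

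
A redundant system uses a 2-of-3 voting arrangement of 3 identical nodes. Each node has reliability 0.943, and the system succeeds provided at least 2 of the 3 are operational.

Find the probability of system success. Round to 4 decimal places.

0.9906

R = Σ_{i=2}^{3} C(3,i) p^i (1−p)^{3−i} with p = 0.943
C(3,2)·0.943^2·0.057^1 = 0.152062
C(3,3)·0.943^3·0.057^0 = 0.838562
Sum = 0.9906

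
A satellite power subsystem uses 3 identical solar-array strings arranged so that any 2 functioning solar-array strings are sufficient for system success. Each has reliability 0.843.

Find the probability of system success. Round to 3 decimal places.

0.934

R = Σ_{i=2}^{3} C(3,i) p^i (1−p)^{3−i} with p = 0.843
C(3,2)·0.843^2·0.157^1 = 0.33472
C(3,3)·0.843^3·0.157^0 = 0.59908
Sum = 0.934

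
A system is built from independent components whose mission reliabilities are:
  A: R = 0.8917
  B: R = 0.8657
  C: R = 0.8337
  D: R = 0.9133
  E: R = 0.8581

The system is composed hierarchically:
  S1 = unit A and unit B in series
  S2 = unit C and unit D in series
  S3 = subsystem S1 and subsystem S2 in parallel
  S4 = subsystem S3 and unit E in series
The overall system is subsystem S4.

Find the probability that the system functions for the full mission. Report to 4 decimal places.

Series (A and B): 0.891700 × 0.865700 = 0.771945
Series (C and D): 0.833700 × 0.913300 = 0.761418
Parallel ([0.771945] and [0.761418]): 1 − (1 − 0.771945)(1 − 0.761418) = 0.945590
Series ([0.945590] and E): 0.945590 × 0.858100 = 0.8114

0.8114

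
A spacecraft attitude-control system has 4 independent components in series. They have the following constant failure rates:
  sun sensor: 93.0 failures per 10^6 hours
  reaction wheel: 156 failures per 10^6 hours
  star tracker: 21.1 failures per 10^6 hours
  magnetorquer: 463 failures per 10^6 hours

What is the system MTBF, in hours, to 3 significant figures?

1360

Series of exponential components: λ_sys = Σ λ_i
λ_sys = 0.0000930 + 0.000156 + 0.0000211 + 0.000463 = 7.3310e-04 /h
MTBF = 1 / λ_sys = 1360 h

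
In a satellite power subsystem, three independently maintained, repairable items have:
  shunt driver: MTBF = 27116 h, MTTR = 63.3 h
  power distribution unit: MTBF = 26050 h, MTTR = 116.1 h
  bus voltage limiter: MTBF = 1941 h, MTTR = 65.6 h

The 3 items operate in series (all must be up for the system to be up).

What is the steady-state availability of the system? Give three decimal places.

0.961

A(shunt driver) = MTBF/(MTBF+MTTR) = 27116/(27116+63.3) = 0.997671
A(power distribution unit) = MTBF/(MTBF+MTTR) = 26050/(26050+116.1) = 0.995563
A(bus voltage limiter) = MTBF/(MTBF+MTTR) = 1941/(1941+65.6) = 0.967308
Series availability: 0.997671 × 0.995563 × 0.967308 = 0.961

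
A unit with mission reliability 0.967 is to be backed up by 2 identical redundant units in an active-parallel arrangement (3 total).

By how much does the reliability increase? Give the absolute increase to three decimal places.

R_before = 0.967
R_after = 1 − (1 − 0.967)^3 = 1.000
ΔR = 1.000 − 0.967 = 0.033

0.033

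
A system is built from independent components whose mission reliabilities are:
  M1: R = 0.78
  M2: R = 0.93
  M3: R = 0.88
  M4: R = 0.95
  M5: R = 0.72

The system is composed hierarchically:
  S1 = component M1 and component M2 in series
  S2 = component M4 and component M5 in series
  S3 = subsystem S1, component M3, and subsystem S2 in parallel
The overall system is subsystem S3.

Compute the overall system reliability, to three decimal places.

Series (M1 and M2): 0.78000 × 0.93000 = 0.72540
Series (M4 and M5): 0.95000 × 0.72000 = 0.68400
Parallel ([0.72540], M3, and [0.68400]): 1 − (1 − 0.72540)(1 − 0.88000)(1 − 0.68400) = 0.990

0.990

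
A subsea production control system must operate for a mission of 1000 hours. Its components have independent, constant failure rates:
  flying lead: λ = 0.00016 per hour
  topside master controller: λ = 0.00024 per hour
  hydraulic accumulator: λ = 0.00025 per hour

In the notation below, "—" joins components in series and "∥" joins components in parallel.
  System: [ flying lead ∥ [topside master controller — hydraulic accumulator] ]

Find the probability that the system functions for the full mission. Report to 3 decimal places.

0.943

R(flying lead) = exp(−0.00016 × 1000) = 0.85214
R(topside master controller) = exp(−0.00024 × 1000) = 0.78663
R(hydraulic accumulator) = exp(−0.00025 × 1000) = 0.77880
Series (topside master controller and hydraulic accumulator): 0.78663 × 0.77880 = 0.61263
Parallel (flying lead and [0.61263]): 1 − (1 − 0.85214)(1 − 0.61263) = 0.943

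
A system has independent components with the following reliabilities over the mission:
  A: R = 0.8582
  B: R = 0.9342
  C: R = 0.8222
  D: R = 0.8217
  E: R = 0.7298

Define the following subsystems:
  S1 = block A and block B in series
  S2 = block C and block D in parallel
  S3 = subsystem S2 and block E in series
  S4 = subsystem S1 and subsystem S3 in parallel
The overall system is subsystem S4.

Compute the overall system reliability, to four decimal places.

0.9418

Series (A and B): 0.858200 × 0.934200 = 0.801730
Parallel (C and D): 1 − (1 − 0.822200)(1 − 0.821700) = 0.968298
Series ([0.968298] and E): 0.968298 × 0.729800 = 0.706664
Parallel ([0.801730] and [0.706664]): 1 − (1 − 0.801730)(1 − 0.706664) = 0.9418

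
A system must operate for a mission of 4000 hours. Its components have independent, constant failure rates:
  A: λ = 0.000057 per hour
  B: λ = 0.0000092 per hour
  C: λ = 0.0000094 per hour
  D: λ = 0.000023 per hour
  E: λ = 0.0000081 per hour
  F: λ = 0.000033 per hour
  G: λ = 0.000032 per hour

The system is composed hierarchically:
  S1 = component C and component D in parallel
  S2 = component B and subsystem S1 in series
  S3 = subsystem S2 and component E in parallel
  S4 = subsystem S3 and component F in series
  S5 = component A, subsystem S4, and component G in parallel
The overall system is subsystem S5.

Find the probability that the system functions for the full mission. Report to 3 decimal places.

0.997

R(A) = exp(−0.000057 × 4000) = 0.79612
R(B) = exp(−0.0000092 × 4000) = 0.96387
R(C) = exp(−0.0000094 × 4000) = 0.96310
R(D) = exp(−0.000023 × 4000) = 0.91211
R(E) = exp(−0.0000081 × 4000) = 0.96812
R(F) = exp(−0.000033 × 4000) = 0.87634
R(G) = exp(−0.000032 × 4000) = 0.87985
Parallel (C and D): 1 − (1 − 0.96310)(1 − 0.91211) = 0.99676
Series (B and [0.99676]): 0.96387 × 0.99676 = 0.96075
Parallel ([0.96075] and E): 1 − (1 − 0.96075)(1 − 0.96812) = 0.99875
Series ([0.99875] and F): 0.99875 × 0.87634 = 0.87524
Parallel (A, [0.87524], and G): 1 − (1 − 0.79612)(1 − 0.87524)(1 − 0.87985) = 0.997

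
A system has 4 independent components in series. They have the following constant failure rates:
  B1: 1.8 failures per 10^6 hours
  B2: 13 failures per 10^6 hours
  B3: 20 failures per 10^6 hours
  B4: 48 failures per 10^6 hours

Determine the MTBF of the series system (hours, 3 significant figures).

12100

Series of exponential components: λ_sys = Σ λ_i
λ_sys = 0.0000018 + 0.000013 + 0.000020 + 0.000048 = 8.2800e-05 /h
MTBF = 1 / λ_sys = 12100 h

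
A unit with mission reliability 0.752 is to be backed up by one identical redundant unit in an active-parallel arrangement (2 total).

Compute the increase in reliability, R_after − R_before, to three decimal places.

0.186

R_before = 0.752
R_after = 1 − (1 − 0.752)^2 = 0.938
ΔR = 0.938 − 0.752 = 0.186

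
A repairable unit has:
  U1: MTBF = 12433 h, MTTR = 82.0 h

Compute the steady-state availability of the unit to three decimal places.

A(U1) = MTBF/(MTBF+MTTR) = 12433/(12433+82.0) = 0.993

0.993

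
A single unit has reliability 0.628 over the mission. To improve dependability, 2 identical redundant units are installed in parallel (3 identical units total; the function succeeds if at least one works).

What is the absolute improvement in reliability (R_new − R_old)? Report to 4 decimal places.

R_before = 0.628
R_after = 1 − (1 − 0.628)^3 = 0.9485
ΔR = 0.9485 − 0.628 = 0.3205

0.3205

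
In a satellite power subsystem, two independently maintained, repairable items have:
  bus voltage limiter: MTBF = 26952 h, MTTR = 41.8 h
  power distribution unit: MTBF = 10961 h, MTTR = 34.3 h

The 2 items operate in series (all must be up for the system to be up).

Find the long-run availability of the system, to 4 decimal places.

0.9953

A(bus voltage limiter) = MTBF/(MTBF+MTTR) = 26952/(26952+41.8) = 0.998451
A(power distribution unit) = MTBF/(MTBF+MTTR) = 10961/(10961+34.3) = 0.996880
Series availability: 0.998451 × 0.996880 = 0.9953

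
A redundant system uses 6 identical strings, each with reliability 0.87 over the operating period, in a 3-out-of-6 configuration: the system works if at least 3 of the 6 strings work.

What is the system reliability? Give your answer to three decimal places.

R = Σ_{i=3}^{6} C(6,i) p^i (1−p)^{6−i} with p = 0.87
C(6,3)·0.87^3·0.13^3 = 0.02893
C(6,4)·0.87^4·0.13^2 = 0.14523
C(6,5)·0.87^5·0.13^1 = 0.38877
C(6,6)·0.87^6·0.13^0 = 0.43363
Sum = 0.997

0.997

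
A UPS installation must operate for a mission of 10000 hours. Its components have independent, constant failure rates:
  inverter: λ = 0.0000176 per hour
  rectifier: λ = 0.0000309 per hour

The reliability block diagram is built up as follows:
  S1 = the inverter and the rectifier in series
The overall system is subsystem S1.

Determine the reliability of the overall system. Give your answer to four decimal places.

0.6157

R(inverter) = exp(−0.0000176 × 10000) = 0.838618
R(rectifier) = exp(−0.0000309 × 10000) = 0.734181
Series (inverter and rectifier): 0.838618 × 0.734181 = 0.6157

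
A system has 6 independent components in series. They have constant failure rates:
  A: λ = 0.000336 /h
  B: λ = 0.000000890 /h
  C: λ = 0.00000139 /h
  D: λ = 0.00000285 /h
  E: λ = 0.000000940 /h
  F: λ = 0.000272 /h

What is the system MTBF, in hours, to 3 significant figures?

Series of exponential components: λ_sys = Σ λ_i
λ_sys = 0.000336 + 0.000000890 + 0.00000139 + 0.00000285 + 0.000000940 + 0.000272 = 6.1407e-04 /h
MTBF = 1 / λ_sys = 1630 h

1630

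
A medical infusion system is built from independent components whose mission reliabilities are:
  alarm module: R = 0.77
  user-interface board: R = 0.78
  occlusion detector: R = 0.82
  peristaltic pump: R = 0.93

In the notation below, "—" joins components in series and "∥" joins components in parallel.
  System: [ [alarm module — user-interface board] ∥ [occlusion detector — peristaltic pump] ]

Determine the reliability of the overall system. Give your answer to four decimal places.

0.9052

Series (alarm module and user-interface board): 0.770000 × 0.780000 = 0.600600
Series (occlusion detector and peristaltic pump): 0.820000 × 0.930000 = 0.762600
Parallel ([0.600600] and [0.762600]): 1 − (1 − 0.600600)(1 − 0.762600) = 0.9052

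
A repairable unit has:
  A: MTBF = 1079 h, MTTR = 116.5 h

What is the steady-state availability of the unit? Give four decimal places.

0.9026

A(A) = MTBF/(MTBF+MTTR) = 1079/(1079+116.5) = 0.9026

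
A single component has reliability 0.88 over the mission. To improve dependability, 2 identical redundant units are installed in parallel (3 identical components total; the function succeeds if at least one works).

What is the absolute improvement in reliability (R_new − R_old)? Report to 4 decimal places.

R_before = 0.88
R_after = 1 − (1 − 0.88)^3 = 0.9983
ΔR = 0.9983 − 0.88 = 0.1183

0.1183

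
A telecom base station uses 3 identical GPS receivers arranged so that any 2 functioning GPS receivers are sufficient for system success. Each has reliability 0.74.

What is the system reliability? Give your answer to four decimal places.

R = Σ_{i=2}^{3} C(3,i) p^i (1−p)^{3−i} with p = 0.74
C(3,2)·0.74^2·0.26^1 = 0.427128
C(3,3)·0.74^3·0.26^0 = 0.405224
Sum = 0.8324

0.8324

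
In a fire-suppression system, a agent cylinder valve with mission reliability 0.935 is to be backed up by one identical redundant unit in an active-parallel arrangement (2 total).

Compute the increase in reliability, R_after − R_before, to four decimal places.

R_before = 0.935
R_after = 1 − (1 − 0.935)^2 = 0.9958
ΔR = 0.9958 − 0.935 = 0.0608

0.0608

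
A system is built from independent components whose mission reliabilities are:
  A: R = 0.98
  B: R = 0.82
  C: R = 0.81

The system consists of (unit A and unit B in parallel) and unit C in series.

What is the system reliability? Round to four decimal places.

Parallel (A and B): 1 − (1 − 0.980000)(1 − 0.820000) = 0.996400
Series ([0.996400] and C): 0.996400 × 0.810000 = 0.8071

0.8071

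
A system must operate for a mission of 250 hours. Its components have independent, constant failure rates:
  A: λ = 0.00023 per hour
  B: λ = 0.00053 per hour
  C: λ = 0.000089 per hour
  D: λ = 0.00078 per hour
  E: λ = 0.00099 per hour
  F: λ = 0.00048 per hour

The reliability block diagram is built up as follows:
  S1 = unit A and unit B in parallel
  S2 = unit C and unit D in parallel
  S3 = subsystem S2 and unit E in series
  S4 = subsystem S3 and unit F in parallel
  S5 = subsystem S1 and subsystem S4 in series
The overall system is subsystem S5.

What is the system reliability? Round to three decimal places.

R(A) = exp(−0.00023 × 250) = 0.94412
R(B) = exp(−0.00053 × 250) = 0.87590
R(C) = exp(−0.000089 × 250) = 0.97800
R(D) = exp(−0.00078 × 250) = 0.82283
R(E) = exp(−0.00099 × 250) = 0.78075
R(F) = exp(−0.00048 × 250) = 0.88692
Parallel (A and B): 1 − (1 − 0.94412)(1 − 0.87590) = 0.99307
Parallel (C and D): 1 − (1 − 0.97800)(1 − 0.82283) = 0.99610
Series ([0.99610] and E): 0.99610 × 0.78075 = 0.77771
Parallel ([0.77771] and F): 1 − (1 − 0.77771)(1 − 0.88692) = 0.97486
Series ([0.99307] and [0.97486]): 0.99307 × 0.97486 = 0.968

0.968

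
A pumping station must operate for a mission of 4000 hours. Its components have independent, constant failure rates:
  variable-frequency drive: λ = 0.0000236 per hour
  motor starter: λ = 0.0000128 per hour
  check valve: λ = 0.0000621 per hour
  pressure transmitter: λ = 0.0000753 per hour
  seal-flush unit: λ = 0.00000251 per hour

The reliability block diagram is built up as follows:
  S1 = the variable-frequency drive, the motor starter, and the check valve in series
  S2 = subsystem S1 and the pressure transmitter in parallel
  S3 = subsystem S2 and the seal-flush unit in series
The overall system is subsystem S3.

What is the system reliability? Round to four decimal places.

0.9062

R(variable-frequency drive) = exp(−0.0000236 × 4000) = 0.909919
R(motor starter) = exp(−0.0000128 × 4000) = 0.950089
R(check valve) = exp(−0.0000621 × 4000) = 0.780048
R(pressure transmitter) = exp(−0.0000753 × 4000) = 0.739930
R(seal-flush unit) = exp(−0.00000251 × 4000) = 0.990010
Series (variable-frequency drive, motor starter, and check valve): 0.909919 × 0.950089 × 0.780048 = 0.674355
Parallel ([0.674355] and pressure transmitter): 1 − (1 − 0.674355)(1 − 0.739930) = 0.915310
Series ([0.915310] and seal-flush unit): 0.915310 × 0.990010 = 0.9062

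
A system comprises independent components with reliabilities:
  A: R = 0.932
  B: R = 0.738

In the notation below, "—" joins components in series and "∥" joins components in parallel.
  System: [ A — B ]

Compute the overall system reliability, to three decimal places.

Series (A and B): 0.93200 × 0.73800 = 0.688

0.688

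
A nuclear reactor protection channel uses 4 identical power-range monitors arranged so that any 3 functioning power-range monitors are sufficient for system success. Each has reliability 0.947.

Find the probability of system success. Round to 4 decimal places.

R = Σ_{i=3}^{4} C(4,i) p^i (1−p)^{4−i} with p = 0.947
C(4,3)·0.947^3·0.053^1 = 0.180047
C(4,4)·0.947^4·0.053^0 = 0.804266
Sum = 0.9843

0.9843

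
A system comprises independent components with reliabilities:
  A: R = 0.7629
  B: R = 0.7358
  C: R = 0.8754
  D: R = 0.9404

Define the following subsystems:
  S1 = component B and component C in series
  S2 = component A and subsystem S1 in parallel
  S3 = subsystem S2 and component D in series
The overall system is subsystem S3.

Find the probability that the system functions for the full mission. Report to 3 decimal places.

0.861

Series (B and C): 0.73580 × 0.87540 = 0.64412
Parallel (A and [0.64412]): 1 − (1 − 0.76290)(1 − 0.64412) = 0.91562
Series ([0.91562] and D): 0.91562 × 0.94040 = 0.861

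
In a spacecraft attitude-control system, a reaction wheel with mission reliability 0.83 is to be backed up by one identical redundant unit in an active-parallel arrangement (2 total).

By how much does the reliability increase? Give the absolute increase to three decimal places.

R_before = 0.83
R_after = 1 − (1 − 0.83)^2 = 0.971
ΔR = 0.971 − 0.83 = 0.141

0.141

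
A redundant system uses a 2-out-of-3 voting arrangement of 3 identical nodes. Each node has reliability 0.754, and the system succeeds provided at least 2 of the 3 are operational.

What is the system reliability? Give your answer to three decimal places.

0.848

R = Σ_{i=2}^{3} C(3,i) p^i (1−p)^{3−i} with p = 0.754
C(3,2)·0.754^2·0.246^1 = 0.41956
C(3,3)·0.754^3·0.246^0 = 0.42866
Sum = 0.848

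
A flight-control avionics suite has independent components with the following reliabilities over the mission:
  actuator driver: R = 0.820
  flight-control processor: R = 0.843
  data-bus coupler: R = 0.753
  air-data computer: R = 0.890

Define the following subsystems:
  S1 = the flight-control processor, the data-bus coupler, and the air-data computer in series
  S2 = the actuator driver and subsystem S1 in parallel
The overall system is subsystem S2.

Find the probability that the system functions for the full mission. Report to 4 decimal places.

Series (flight-control processor, data-bus coupler, and air-data computer): 0.843000 × 0.753000 × 0.890000 = 0.564953
Parallel (actuator driver and [0.564953]): 1 − (1 − 0.820000)(1 − 0.564953) = 0.9217

0.9217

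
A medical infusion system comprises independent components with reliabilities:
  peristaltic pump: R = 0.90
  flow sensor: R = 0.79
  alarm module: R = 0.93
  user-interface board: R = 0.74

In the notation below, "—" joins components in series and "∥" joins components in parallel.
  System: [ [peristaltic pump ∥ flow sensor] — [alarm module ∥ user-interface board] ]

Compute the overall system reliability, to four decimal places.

0.9612

Parallel (peristaltic pump and flow sensor): 1 − (1 − 0.900000)(1 − 0.790000) = 0.979000
Parallel (alarm module and user-interface board): 1 − (1 − 0.930000)(1 − 0.740000) = 0.981800
Series ([0.979000] and [0.981800]): 0.979000 × 0.981800 = 0.9612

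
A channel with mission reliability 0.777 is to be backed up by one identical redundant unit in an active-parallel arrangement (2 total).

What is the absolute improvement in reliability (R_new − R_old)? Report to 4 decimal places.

R_before = 0.777
R_after = 1 − (1 − 0.777)^2 = 0.9503
ΔR = 0.9503 − 0.777 = 0.1733

0.1733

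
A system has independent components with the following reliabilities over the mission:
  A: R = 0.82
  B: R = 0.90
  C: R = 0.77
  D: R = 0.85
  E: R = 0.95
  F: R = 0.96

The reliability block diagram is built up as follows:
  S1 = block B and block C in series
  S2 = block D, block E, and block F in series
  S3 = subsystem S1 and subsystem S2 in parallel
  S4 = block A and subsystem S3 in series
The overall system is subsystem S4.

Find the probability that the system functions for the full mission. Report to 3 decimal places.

Series (B and C): 0.90000 × 0.77000 = 0.69300
Series (D, E, and F): 0.85000 × 0.95000 × 0.96000 = 0.77520
Parallel ([0.69300] and [0.77520]): 1 − (1 − 0.69300)(1 − 0.77520) = 0.93099
Series (A and [0.93099]): 0.82000 × 0.93099 = 0.763

0.763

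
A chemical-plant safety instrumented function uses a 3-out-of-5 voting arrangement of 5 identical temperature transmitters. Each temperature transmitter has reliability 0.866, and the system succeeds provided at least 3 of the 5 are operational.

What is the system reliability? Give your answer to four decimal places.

R = Σ_{i=3}^{5} C(5,i) p^i (1−p)^{5−i} with p = 0.866
C(5,3)·0.866^3·0.134^2 = 0.116617
C(5,4)·0.866^4·0.134^1 = 0.376831
C(5,5)·0.866^5·0.134^0 = 0.487068
Sum = 0.9805

0.9805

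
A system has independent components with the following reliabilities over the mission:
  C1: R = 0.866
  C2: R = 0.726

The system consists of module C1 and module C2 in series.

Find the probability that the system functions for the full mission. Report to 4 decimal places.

0.6287

Series (C1 and C2): 0.866000 × 0.726000 = 0.6287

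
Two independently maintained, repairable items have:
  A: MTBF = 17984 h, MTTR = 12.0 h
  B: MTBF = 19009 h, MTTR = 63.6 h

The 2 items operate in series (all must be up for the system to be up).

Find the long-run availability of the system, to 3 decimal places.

A(A) = MTBF/(MTBF+MTTR) = 17984/(17984+12.0) = 0.999333
A(B) = MTBF/(MTBF+MTTR) = 19009/(19009+63.6) = 0.996665
Series availability: 0.999333 × 0.996665 = 0.996

0.996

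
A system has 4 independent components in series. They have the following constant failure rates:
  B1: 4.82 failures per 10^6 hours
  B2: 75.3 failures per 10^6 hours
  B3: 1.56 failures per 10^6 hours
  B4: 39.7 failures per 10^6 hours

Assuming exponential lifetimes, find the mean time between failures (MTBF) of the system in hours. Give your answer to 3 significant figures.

Series of exponential components: λ_sys = Σ λ_i
λ_sys = 0.00000482 + 0.0000753 + 0.00000156 + 0.0000397 = 1.2138e-04 /h
MTBF = 1 / λ_sys = 8240 h

8240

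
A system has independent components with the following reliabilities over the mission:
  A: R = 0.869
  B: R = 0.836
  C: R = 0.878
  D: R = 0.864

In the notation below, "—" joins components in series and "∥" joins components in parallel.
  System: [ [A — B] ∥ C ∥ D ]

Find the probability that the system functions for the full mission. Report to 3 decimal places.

0.995

Series (A and B): 0.86900 × 0.83600 = 0.72648
Parallel ([0.72648], C, and D): 1 − (1 − 0.72648)(1 − 0.87800)(1 − 0.86400) = 0.995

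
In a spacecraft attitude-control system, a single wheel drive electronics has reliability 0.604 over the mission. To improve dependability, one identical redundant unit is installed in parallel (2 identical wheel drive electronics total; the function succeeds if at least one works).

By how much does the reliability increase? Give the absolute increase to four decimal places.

R_before = 0.604
R_after = 1 − (1 − 0.604)^2 = 0.8432
ΔR = 0.8432 − 0.604 = 0.2392

0.2392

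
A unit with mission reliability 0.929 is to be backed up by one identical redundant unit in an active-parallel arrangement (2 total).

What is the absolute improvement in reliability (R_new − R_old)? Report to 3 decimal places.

R_before = 0.929
R_after = 1 − (1 − 0.929)^2 = 0.995
ΔR = 0.995 − 0.929 = 0.066

0.066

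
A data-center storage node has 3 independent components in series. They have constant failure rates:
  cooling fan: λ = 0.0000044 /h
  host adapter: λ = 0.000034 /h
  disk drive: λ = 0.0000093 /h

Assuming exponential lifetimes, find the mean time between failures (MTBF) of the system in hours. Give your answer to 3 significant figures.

21000

Series of exponential components: λ_sys = Σ λ_i
λ_sys = 0.0000044 + 0.000034 + 0.0000093 = 4.7700e-05 /h
MTBF = 1 / λ_sys = 21000 h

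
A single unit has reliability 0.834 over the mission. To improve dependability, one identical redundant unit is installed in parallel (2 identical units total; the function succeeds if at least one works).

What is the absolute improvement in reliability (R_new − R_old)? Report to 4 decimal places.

R_before = 0.834
R_after = 1 − (1 − 0.834)^2 = 0.9724
ΔR = 0.9724 − 0.834 = 0.1384

0.1384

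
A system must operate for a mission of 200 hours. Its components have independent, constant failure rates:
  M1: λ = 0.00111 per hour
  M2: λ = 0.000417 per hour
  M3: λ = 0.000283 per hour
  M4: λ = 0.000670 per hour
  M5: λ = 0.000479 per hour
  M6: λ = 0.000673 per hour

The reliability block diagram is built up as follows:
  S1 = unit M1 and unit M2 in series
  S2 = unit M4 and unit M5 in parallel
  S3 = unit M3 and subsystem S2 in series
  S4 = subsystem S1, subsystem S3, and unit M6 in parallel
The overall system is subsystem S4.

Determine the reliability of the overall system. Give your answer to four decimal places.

0.9978

R(M1) = exp(−0.00111 × 200) = 0.800915
R(M2) = exp(−0.000417 × 200) = 0.919983
R(M3) = exp(−0.000283 × 200) = 0.944972
R(M4) = exp(−0.000670 × 200) = 0.874590
R(M5) = exp(−0.000479 × 200) = 0.908646
R(M6) = exp(−0.000673 × 200) = 0.874065
Series (M1 and M2): 0.800915 × 0.919983 = 0.736828
Parallel (M4 and M5): 1 − (1 − 0.874590)(1 − 0.908646) = 0.988543
Series (M3 and [0.988543]): 0.944972 × 0.988543 = 0.934145
Parallel ([0.736828], [0.934145], and M6): 1 − (1 − 0.736828)(1 − 0.934145)(1 − 0.874065) = 0.9978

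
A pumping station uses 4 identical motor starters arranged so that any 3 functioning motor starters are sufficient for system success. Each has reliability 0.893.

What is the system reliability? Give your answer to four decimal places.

0.9407

R = Σ_{i=3}^{4} C(4,i) p^i (1−p)^{4−i} with p = 0.893
C(4,3)·0.893^3·0.107^1 = 0.304788
C(4,4)·0.893^4·0.107^0 = 0.635925
Sum = 0.9407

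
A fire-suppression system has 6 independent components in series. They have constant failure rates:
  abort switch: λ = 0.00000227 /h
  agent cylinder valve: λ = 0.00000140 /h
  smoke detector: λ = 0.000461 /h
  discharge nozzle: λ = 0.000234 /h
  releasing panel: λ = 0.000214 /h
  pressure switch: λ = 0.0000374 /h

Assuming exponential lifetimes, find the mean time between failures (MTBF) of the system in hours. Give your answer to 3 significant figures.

Series of exponential components: λ_sys = Σ λ_i
λ_sys = 0.00000227 + 0.00000140 + 0.000461 + 0.000234 + 0.000214 + 0.0000374 = 9.5007e-04 /h
MTBF = 1 / λ_sys = 1050 h

1050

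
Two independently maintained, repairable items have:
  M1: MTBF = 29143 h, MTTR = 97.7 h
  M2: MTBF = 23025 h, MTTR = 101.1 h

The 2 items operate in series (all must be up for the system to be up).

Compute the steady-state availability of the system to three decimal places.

A(M1) = MTBF/(MTBF+MTTR) = 29143/(29143+97.7) = 0.996659
A(M2) = MTBF/(MTBF+MTTR) = 23025/(23025+101.1) = 0.995628
Series availability: 0.996659 × 0.995628 = 0.992

0.992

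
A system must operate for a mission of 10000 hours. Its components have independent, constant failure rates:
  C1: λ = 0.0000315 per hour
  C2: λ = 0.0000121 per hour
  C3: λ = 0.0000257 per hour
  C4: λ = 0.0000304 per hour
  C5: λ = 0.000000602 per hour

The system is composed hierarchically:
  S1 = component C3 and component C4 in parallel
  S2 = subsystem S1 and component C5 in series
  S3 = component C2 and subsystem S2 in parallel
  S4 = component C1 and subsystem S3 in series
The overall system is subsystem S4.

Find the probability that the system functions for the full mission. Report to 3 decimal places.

0.724

R(C1) = exp(−0.0000315 × 10000) = 0.72979
R(C2) = exp(−0.0000121 × 10000) = 0.88603
R(C3) = exp(−0.0000257 × 10000) = 0.77337
R(C4) = exp(−0.0000304 × 10000) = 0.73786
R(C5) = exp(−0.000000602 × 10000) = 0.99400
Parallel (C3 and C4): 1 − (1 − 0.77337)(1 − 0.73786) = 0.94059
Series ([0.94059] and C5): 0.94059 × 0.99400 = 0.93495
Parallel (C2 and [0.93495]): 1 − (1 − 0.88603)(1 − 0.93495) = 0.99259
Series (C1 and [0.99259]): 0.72979 × 0.99259 = 0.724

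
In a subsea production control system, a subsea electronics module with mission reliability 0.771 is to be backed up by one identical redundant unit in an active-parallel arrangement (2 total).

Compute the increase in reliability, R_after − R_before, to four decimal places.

0.1766

R_before = 0.771
R_after = 1 − (1 − 0.771)^2 = 0.9476
ΔR = 0.9476 − 0.771 = 0.1766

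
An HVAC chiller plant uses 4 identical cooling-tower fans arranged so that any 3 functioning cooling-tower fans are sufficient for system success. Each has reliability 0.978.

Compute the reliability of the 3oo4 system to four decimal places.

R = Σ_{i=3}^{4} C(4,i) p^i (1−p)^{4−i} with p = 0.978
C(4,3)·0.978^3·0.022^1 = 0.082319
C(4,4)·0.978^4·0.022^0 = 0.914862
Sum = 0.9972

0.9972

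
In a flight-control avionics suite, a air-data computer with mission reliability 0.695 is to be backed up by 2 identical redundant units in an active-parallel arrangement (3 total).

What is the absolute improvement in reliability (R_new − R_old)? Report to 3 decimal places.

R_before = 0.695
R_after = 1 − (1 − 0.695)^3 = 0.972
ΔR = 0.972 − 0.695 = 0.277

0.277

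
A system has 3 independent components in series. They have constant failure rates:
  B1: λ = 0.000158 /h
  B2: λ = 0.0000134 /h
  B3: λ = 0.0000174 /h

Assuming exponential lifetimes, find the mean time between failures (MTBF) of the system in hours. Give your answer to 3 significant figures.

5300

Series of exponential components: λ_sys = Σ λ_i
λ_sys = 0.000158 + 0.0000134 + 0.0000174 = 1.8880e-04 /h
MTBF = 1 / λ_sys = 5300 h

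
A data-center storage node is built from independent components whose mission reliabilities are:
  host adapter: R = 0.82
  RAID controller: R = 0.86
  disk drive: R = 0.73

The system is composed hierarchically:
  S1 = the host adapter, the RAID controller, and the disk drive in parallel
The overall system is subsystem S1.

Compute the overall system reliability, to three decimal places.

0.993

Parallel (host adapter, RAID controller, and disk drive): 1 − (1 − 0.82000)(1 − 0.86000)(1 − 0.73000) = 0.993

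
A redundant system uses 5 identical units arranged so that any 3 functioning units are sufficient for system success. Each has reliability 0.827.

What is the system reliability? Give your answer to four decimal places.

R = Σ_{i=3}^{5} C(5,i) p^i (1−p)^{5−i} with p = 0.827
C(5,3)·0.827^3·0.173^2 = 0.169281
C(5,4)·0.827^4·0.173^1 = 0.404611
C(5,5)·0.827^5·0.173^0 = 0.386837
Sum = 0.9607

0.9607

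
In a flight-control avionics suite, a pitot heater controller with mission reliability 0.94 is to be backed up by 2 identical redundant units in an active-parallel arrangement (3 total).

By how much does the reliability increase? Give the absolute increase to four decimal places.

R_before = 0.94
R_after = 1 − (1 − 0.94)^3 = 0.9998
ΔR = 0.9998 − 0.94 = 0.0598

0.0598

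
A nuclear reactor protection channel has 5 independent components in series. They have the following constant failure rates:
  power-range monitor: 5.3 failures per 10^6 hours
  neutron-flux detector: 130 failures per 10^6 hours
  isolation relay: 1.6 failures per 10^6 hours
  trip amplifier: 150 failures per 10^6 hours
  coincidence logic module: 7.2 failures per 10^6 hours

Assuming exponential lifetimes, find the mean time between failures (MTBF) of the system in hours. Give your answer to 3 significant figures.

Series of exponential components: λ_sys = Σ λ_i
λ_sys = 0.0000053 + 0.00013 + 0.0000016 + 0.00015 + 0.0000072 = 2.9410e-04 /h
MTBF = 1 / λ_sys = 3400 h

3400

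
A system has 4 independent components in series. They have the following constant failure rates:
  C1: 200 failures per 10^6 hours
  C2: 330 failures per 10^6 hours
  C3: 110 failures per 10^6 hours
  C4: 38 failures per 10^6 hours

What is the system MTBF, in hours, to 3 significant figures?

Series of exponential components: λ_sys = Σ λ_i
λ_sys = 0.00020 + 0.00033 + 0.00011 + 0.000038 = 6.7800e-04 /h
MTBF = 1 / λ_sys = 1470 h

1470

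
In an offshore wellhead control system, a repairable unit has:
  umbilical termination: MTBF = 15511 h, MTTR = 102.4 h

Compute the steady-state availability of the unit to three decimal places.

0.993

A(umbilical termination) = MTBF/(MTBF+MTTR) = 15511/(15511+102.4) = 0.993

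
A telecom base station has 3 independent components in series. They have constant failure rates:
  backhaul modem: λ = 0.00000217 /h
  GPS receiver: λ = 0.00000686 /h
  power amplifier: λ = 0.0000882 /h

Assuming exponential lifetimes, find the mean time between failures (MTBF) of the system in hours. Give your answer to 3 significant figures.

Series of exponential components: λ_sys = Σ λ_i
λ_sys = 0.00000217 + 0.00000686 + 0.0000882 = 9.7230e-05 /h
MTBF = 1 / λ_sys = 10300 h

10300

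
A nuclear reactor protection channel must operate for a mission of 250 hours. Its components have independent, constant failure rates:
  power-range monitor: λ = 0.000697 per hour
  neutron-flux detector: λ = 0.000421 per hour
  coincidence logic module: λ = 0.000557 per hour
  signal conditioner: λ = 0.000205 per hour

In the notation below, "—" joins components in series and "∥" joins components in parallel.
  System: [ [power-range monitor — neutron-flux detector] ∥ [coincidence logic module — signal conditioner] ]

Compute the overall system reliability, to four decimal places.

R(power-range monitor) = exp(−0.000697 × 250) = 0.840087
R(neutron-flux detector) = exp(−0.000421 × 250) = 0.900099
R(coincidence logic module) = exp(−0.000557 × 250) = 0.870010
R(signal conditioner) = exp(−0.000205 × 250) = 0.950041
Series (power-range monitor and neutron-flux detector): 0.840087 × 0.900099 = 0.756161
Series (coincidence logic module and signal conditioner): 0.870010 × 0.950041 = 0.826545
Parallel ([0.756161] and [0.826545]): 1 − (1 − 0.756161)(1 − 0.826545) = 0.9577

0.9577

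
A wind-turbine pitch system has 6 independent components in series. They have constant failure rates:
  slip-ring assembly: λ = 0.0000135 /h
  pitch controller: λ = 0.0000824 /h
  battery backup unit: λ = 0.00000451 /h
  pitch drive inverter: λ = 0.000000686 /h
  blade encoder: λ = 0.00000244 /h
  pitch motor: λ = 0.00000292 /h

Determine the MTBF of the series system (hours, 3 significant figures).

Series of exponential components: λ_sys = Σ λ_i
λ_sys = 0.0000135 + 0.0000824 + 0.00000451 + 0.000000686 + 0.00000244 + 0.00000292 = 1.0646e-04 /h
MTBF = 1 / λ_sys = 9390 h

9390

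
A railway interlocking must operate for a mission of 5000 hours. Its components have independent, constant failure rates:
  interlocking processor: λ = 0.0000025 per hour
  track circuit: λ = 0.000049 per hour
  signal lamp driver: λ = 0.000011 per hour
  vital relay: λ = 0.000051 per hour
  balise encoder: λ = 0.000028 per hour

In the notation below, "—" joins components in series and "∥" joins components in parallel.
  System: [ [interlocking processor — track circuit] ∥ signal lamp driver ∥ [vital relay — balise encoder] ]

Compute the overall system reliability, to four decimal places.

R(interlocking processor) = exp(−0.0000025 × 5000) = 0.987578
R(track circuit) = exp(−0.000049 × 5000) = 0.782705
R(signal lamp driver) = exp(−0.000011 × 5000) = 0.946485
R(vital relay) = exp(−0.000051 × 5000) = 0.774916
R(balise encoder) = exp(−0.000028 × 5000) = 0.869358
Series (interlocking processor and track circuit): 0.987578 × 0.782705 = 0.772982
Series (vital relay and balise encoder): 0.774916 × 0.869358 = 0.673679
Parallel ([0.772982], signal lamp driver, and [0.673679]): 1 − (1 − 0.772982)(1 − 0.946485)(1 − 0.673679) = 0.9960

0.9960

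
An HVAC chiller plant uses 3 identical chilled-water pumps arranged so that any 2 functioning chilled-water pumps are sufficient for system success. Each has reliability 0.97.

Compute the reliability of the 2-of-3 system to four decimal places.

0.9974

R = Σ_{i=2}^{3} C(3,i) p^i (1−p)^{3−i} with p = 0.97
C(3,2)·0.97^2·0.03^1 = 0.084681
C(3,3)·0.97^3·0.03^0 = 0.912673
Sum = 0.9974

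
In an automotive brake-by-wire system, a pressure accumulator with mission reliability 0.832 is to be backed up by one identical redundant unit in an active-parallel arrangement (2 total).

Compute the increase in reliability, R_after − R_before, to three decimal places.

0.140

R_before = 0.832
R_after = 1 − (1 − 0.832)^2 = 0.972
ΔR = 0.972 − 0.832 = 0.140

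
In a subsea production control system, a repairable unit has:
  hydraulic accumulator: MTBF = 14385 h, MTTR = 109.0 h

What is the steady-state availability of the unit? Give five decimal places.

0.99248

A(hydraulic accumulator) = MTBF/(MTBF+MTTR) = 14385/(14385+109.0) = 0.99248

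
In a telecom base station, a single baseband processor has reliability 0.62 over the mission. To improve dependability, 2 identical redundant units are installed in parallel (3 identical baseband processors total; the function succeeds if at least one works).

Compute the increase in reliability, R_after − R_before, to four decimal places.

R_before = 0.62
R_after = 1 − (1 − 0.62)^3 = 0.9451
ΔR = 0.9451 − 0.62 = 0.3251

0.3251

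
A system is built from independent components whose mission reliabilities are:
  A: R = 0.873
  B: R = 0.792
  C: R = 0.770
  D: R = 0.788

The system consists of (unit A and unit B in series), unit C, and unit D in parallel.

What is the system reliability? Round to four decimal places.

0.9850

Series (A and B): 0.873000 × 0.792000 = 0.691416
Parallel ([0.691416], C, and D): 1 − (1 − 0.691416)(1 − 0.770000)(1 − 0.788000) = 0.9850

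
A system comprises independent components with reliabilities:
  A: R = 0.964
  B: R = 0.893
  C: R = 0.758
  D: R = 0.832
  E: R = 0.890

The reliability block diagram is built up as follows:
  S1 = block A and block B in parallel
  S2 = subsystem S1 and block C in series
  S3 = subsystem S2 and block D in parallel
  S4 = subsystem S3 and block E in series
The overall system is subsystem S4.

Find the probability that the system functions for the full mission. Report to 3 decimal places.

Parallel (A and B): 1 − (1 − 0.96400)(1 − 0.89300) = 0.99615
Series ([0.99615] and C): 0.99615 × 0.75800 = 0.75508
Parallel ([0.75508] and D): 1 − (1 − 0.75508)(1 − 0.83200) = 0.95885
Series ([0.95885] and E): 0.95885 × 0.89000 = 0.853

0.853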